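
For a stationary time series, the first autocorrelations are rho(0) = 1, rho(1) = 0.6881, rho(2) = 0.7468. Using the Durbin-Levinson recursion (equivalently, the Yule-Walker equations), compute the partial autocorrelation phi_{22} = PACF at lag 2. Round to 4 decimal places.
\phi_{22} = 0.5191

The PACF at lag k is phi_{kk}, the last component of the solution
to the Yule-Walker system G_k phi = r_k where
  (G_k)_{ij} = rho(|i - j|), (r_k)_i = rho(i), i,j = 1..k.
Equivalently, Durbin-Levinson gives phi_{kk} iteratively:
  phi_{11} = rho(1)
  phi_{kk} = [rho(k) - sum_{j=1..k-1} phi_{k-1,j} rho(k-j)]
            / [1 - sum_{j=1..k-1} phi_{k-1,j} rho(j)],
  phi_{k,j} = phi_{k-1,j} - phi_{kk} phi_{k-1,k-j},  j = 1..k-1.
Step k = 1:
  phi_11 = rho(1) = 0.6881.
Step k = 2:
  phi_22 = [rho(2) - phi_11 rho(1)] / [1 - phi_11 rho(1)] = [0.7468 - (0.6881)(0.6881)] / [1 - (0.6881)(0.6881)]
         = 0.27331839 / 0.52651839 = 0.5191.
Therefore phi_{22} = 0.5191.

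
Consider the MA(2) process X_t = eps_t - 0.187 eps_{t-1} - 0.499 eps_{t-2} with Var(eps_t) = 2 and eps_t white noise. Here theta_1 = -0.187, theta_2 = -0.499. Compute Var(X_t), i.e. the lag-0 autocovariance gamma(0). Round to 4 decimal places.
\gamma(0) = 2.5679

For an MA(q) process X_t = eps_t + sum_i theta_i eps_{t-i} with
Var(eps_t) = sigma^2, the variance is
  gamma(0) = sigma^2 * (1 + sum_i theta_i^2).
  sum_i theta_i^2 = (-0.187)^2 + (-0.499)^2 = 0.034969 + 0.249001 = 0.28397.
  gamma(0) = 2 * (1 + 0.28397) = 2 * 1.28397 = 2.56794, which rounds to 2.5679.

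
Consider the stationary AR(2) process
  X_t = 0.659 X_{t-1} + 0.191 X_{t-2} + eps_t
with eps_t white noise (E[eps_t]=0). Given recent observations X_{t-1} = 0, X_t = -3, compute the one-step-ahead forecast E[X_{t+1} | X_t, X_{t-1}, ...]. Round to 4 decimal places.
E[X_{t+1} \mid \mathcal F_t] = -1.9770

For an AR(p) model X_t = c + sum_i phi_i X_{t-i} + eps_t, the
one-step-ahead conditional mean is
  E[X_{t+1} | X_t, ...] = c + sum_i phi_i X_{t+1-i}.
Substitute known values:
  E[X_{t+1} | ...] = (0.659) * (-3) + (0.191) * (0)
                   = -1.9770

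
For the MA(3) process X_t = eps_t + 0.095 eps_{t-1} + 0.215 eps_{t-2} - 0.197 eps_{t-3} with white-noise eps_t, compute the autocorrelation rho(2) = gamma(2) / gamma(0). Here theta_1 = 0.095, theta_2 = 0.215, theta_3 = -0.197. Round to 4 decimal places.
\rho(2) = 0.1794

For an MA(q) process with theta_0 = 1, the autocovariance is
  gamma(k) = sigma^2 * sum_{i=0..q-k} theta_i * theta_{i+k},
and rho(k) = gamma(k) / gamma(0). Sigma^2 cancels.
  numerator   = (1)*(0.215) + (0.095)*(-0.197) = 0.196285.
  denominator = (1)^2 + (0.095)^2 + (0.215)^2 + (-0.197)^2 = 1.094059.
  rho(2) = 0.196285 / 1.094059 = 0.1794.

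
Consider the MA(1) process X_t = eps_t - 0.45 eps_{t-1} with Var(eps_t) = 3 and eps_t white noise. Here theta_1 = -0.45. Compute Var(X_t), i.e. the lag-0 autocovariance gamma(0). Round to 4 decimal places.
\gamma(0) = 3.6075

For an MA(q) process X_t = eps_t + sum_i theta_i eps_{t-i} with
Var(eps_t) = sigma^2, the variance is
  gamma(0) = sigma^2 * (1 + sum_i theta_i^2).
  sum_i theta_i^2 = (-0.45)^2 = 0.2025.
  gamma(0) = 3 * (1 + 0.2025) = 3 * 1.2025 = 3.6075.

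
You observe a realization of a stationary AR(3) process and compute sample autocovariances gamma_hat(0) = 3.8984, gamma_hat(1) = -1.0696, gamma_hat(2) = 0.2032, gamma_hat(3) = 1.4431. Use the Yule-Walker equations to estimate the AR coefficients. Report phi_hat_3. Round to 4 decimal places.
\hat\phi_{3} = 0.4090

The Yule-Walker equations for an AR(p) process read, in matrix form,
  Gamma_p phi = r_p,   with   (Gamma_p)_{ij} = gamma(|i - j|),
                       (r_p)_i = gamma(i),   i,j = 1..p.
Substitute the sample gammas (Toeplitz matrix and right-hand side of size 3):
  Gamma_p = [[3.8984, -1.0696, 0.2032], [-1.0696, 3.8984, -1.0696], [0.2032, -1.0696, 3.8984]]
  r_p     = [-1.0696, 0.2032, 1.4431]
Written out (R1..R3):
  (R1) 3.8984 phi_1 - 1.0696 phi_2 + 0.2032 phi_3 = -1.0696
  (R2) -1.0696 phi_1 + 3.8984 phi_2 - 1.0696 phi_3 = 0.2032
  (R3) 0.2032 phi_1 - 1.0696 phi_2 + 3.8984 phi_3 = 1.4431
Gaussian elimination:
  R2 <- R2 - (-1.0696/3.8984) R1 = R2 - (-0.274369) R1:  3.604935 phi_2 - 1.013848 phi_3 = -0.090265
  R3 <- R3 - (0.2032/3.8984) R1 = R3 - (0.052124) R1:  -1.013848 phi_2 + 3.887808 phi_3 = 1.498852
  R3 <- R3 - (-1.013848/3.604935) R2 = R3 - (-0.281239) R2:  3.602675 phi_3 = 1.473466
Back-substitution:
  phi_hat_3 = 1.473466 / 3.602675 = 0.408992
  phi_hat_2 = (-0.090265 - (-1.013848)(0.408992)) / 3.604935 = 0.089985
  phi_hat_1 = (-1.0696 - (-1.0696)(0.089985) - (0.2032)(0.408992)) / 3.8984 = -0.270998
So phi_hat = [-0.2710, 0.0900, 0.4090].
Therefore phi_hat_3 = 0.4090.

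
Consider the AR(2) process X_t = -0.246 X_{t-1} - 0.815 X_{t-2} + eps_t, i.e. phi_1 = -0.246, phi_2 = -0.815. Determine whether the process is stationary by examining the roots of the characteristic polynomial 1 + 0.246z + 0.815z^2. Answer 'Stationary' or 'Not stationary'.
\text{Stationary}

The AR(p) characteristic polynomial is P(z) = 1 + 0.246z + 0.815z^2.
Stationarity requires all roots to lie outside the unit circle, i.e. |z| > 1 for every root.
Set 1 + (0.246) z + (0.815) z^2 = 0, i.e. a z^2 + b z + c = 0 with a = 0.815, b = 0.246, c = 1.
Discriminant D = b^2 - 4ac = (0.246)^2 - 4*(0.815)*1 = 0.060516 - (3.26) = -3.199484.
D < 0, so the roots are the complex-conjugate pair z = (-b +/- i sqrt(-D)) / (2a) = -0.1509 +/- 1.0974i.
For a conjugate pair |z|^2 = z * conj(z) = (product of roots) = c/a = 1/(0.815) = 1.226994, so |z| = sqrt(1.226994) = 1.1077 for both roots.
Moduli of all roots: 1.1077, 1.1077.
All moduli strictly greater than 1? Yes.
Verdict: Stationary.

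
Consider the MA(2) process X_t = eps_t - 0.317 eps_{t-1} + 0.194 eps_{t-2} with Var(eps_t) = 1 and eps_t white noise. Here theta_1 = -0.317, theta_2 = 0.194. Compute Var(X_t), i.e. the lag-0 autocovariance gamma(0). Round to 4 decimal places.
\gamma(0) = 1.1381

For an MA(q) process X_t = eps_t + sum_i theta_i eps_{t-i} with
Var(eps_t) = sigma^2, the variance is
  gamma(0) = sigma^2 * (1 + sum_i theta_i^2).
  sum_i theta_i^2 = (-0.317)^2 + (0.194)^2 = 0.100489 + 0.037636 = 0.138125.
  gamma(0) = 1 * (1 + 0.138125) = 1 * 1.138125 = 1.138125, which rounds to 1.1381.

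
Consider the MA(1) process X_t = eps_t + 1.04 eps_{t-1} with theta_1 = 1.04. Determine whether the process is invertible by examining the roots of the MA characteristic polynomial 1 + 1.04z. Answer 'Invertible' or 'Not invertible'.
\text{Not invertible}

The MA(q) characteristic polynomial is P(z) = 1 + 1.04z.
Invertibility requires all roots to lie outside the unit circle, i.e. |z| > 1 for every root.
This is linear in z: 1 + (1.04) z = 0  =>  z = -1/(1.04) = -0.961538,  |z| = 0.961538.
Moduli of all roots: 0.9615.
All moduli strictly greater than 1? No.
Verdict: Not invertible.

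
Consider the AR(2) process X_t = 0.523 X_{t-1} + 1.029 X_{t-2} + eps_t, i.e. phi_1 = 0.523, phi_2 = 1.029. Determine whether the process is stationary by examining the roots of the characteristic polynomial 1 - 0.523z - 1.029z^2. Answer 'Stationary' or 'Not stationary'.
\text{Not stationary}

The AR(p) characteristic polynomial is P(z) = 1 - 0.523z - 1.029z^2.
Stationarity requires all roots to lie outside the unit circle, i.e. |z| > 1 for every root.
Set 1 + (-0.523) z + (-1.029) z^2 = 0, i.e. a z^2 + b z + c = 0 with a = -1.029, b = -0.523, c = 1.
Discriminant D = b^2 - 4ac = (-0.523)^2 - 4*(-1.029)*1 = 0.273529 - (-4.116) = 4.389529.
D >= 0, so the roots are real: z = (-b +/- sqrt(D)) / (2a) = (0.523 +/- 2.09512) / (-2.058).
  z_1 = (0.523 + 2.09512) / (-2.058) = -1.2722,   |z_1| = 1.2722.
  z_2 = (0.523 - 2.09512) / (-2.058) = 0.7639,   |z_2| = 0.7639.
Moduli of all roots: 1.2722, 0.7639.
All moduli strictly greater than 1? No.
Verdict: Not stationary.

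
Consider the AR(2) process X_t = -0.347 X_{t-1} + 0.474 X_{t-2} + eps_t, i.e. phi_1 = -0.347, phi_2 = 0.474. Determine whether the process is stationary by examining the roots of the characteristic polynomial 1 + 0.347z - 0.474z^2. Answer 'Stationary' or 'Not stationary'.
\text{Stationary}

The AR(p) characteristic polynomial is P(z) = 1 + 0.347z - 0.474z^2.
Stationarity requires all roots to lie outside the unit circle, i.e. |z| > 1 for every root.
Set 1 + (0.347) z + (-0.474) z^2 = 0, i.e. a z^2 + b z + c = 0 with a = -0.474, b = 0.347, c = 1.
Discriminant D = b^2 - 4ac = (0.347)^2 - 4*(-0.474)*1 = 0.120409 - (-1.896) = 2.016409.
D >= 0, so the roots are real: z = (-b +/- sqrt(D)) / (2a) = (-0.347 +/- 1.420003) / (-0.948).
  z_1 = (-0.347 + 1.420003) / (-0.948) = -1.1319,   |z_1| = 1.1319.
  z_2 = (-0.347 - 1.420003) / (-0.948) = 1.8639,   |z_2| = 1.8639.
Moduli of all roots: 1.1319, 1.8639.
All moduli strictly greater than 1? Yes.
Verdict: Stationary.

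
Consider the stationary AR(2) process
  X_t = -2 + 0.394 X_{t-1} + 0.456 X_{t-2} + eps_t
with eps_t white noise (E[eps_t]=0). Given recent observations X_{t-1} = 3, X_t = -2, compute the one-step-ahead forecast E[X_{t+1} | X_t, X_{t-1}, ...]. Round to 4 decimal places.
E[X_{t+1} \mid \mathcal F_t] = -1.4200

For an AR(p) model X_t = c + sum_i phi_i X_{t-i} + eps_t, the
one-step-ahead conditional mean is
  E[X_{t+1} | X_t, ...] = c + sum_i phi_i X_{t+1-i}.
Substitute known values:
  E[X_{t+1} | ...] = -2 + (0.394) * (-2) + (0.456) * (3)
                   = -1.4200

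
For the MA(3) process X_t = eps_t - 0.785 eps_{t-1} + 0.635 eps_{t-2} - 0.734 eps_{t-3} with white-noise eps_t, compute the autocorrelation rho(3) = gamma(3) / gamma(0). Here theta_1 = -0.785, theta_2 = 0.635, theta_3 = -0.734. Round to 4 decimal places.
\rho(3) = -0.2869

For an MA(q) process with theta_0 = 1, the autocovariance is
  gamma(k) = sigma^2 * sum_{i=0..q-k} theta_i * theta_{i+k},
and rho(k) = gamma(k) / gamma(0). Sigma^2 cancels.
  numerator   = (1)*(-0.734) = -0.734.
  denominator = (1)^2 + (-0.785)^2 + (0.635)^2 + (-0.734)^2 = 2.558206.
  rho(3) = -0.734 / 2.558206 = -0.2869.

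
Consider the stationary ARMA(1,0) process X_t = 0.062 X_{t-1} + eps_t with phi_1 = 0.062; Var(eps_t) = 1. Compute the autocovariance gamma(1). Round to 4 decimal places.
\gamma(1) = 0.0622

Multiply the model equation by X_{t-k} and take expectations. With theta_0 = psi_0 = 1 and psi_j the MA(infinity) weights, this gives
  gamma(k) - sum_i phi_i gamma(k-i) = c_k,
  c_k = sigma^2 * sum_{j=k..q} theta_j psi_{j-k}   (c_k = 0 for k > q),
using gamma(-m) = gamma(m).
Pure AR (q = 0): c_0 = sigma^2 = 1, c_k = 0 for k >= 1.
Equations for k = 0 and k = 1 (AR order 1):
  gamma(0) = phi_1 gamma(1) + c_0
  gamma(1) = phi_1 gamma(0) + c_1
Substituting the second into the first: gamma(0) (1 - phi_1^2) = c_0 + phi_1 c_1, so
  gamma(0) = c_0 / (1 - phi_1^2) = 1 / (1 - (0.062)^2) = 1 / 0.996156 = 1.003859.
  gamma(1) = phi_1 gamma(0) = (0.062)(1.003859) = 0.062239.
Therefore gamma(1) = 0.0622 (to 4 decimal places).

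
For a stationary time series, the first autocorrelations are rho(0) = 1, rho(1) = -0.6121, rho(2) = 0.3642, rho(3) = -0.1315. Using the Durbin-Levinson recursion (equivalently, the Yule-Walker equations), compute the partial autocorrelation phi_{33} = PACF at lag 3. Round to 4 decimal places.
\phi_{33} = 0.1358

The PACF at lag k is phi_{kk}, the last component of the solution
to the Yule-Walker system G_k phi = r_k where
  (G_k)_{ij} = rho(|i - j|), (r_k)_i = rho(i), i,j = 1..k.
Equivalently, Durbin-Levinson gives phi_{kk} iteratively:
  phi_{11} = rho(1)
  phi_{kk} = [rho(k) - sum_{j=1..k-1} phi_{k-1,j} rho(k-j)]
            / [1 - sum_{j=1..k-1} phi_{k-1,j} rho(j)],
  phi_{k,j} = phi_{k-1,j} - phi_{kk} phi_{k-1,k-j},  j = 1..k-1.
Step k = 1:
  phi_11 = rho(1) = -0.6121.
Step k = 2:
  phi_22 = [rho(2) - phi_11 rho(1)] / [1 - phi_11 rho(1)] = [0.3642 - (-0.6121)(-0.6121)] / [1 - (-0.6121)(-0.6121)]
         = -0.01046641 / 0.62533359 = -0.016737.
  Update: phi_21 = phi_11 - phi_22 phi_11 = -0.6121 - (-0.016737)(-0.6121) = -0.622345.
Step k = 3:
  phi_33 = [rho(3) - phi_21 rho(2) - phi_22 rho(1)] / [1 - phi_21 rho(1) - phi_22 rho(2)]
    numerator   = -0.1315 - (-0.622345)(0.3642) - (-0.016737)(-0.6121) = 0.0849131
    denominator = 1 - (-0.622345)(-0.6121) - (-0.016737)(0.3642) = 0.62515841
  phi_33 = 0.0849131 / 0.62515841 = 0.1358.
Therefore phi_{33} = 0.1358.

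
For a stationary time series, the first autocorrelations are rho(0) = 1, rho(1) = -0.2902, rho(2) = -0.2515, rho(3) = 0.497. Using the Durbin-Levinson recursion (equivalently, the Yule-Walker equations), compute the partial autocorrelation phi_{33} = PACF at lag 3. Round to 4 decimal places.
\phi_{33} = 0.3669

The PACF at lag k is phi_{kk}, the last component of the solution
to the Yule-Walker system G_k phi = r_k where
  (G_k)_{ij} = rho(|i - j|), (r_k)_i = rho(i), i,j = 1..k.
Equivalently, Durbin-Levinson gives phi_{kk} iteratively:
  phi_{11} = rho(1)
  phi_{kk} = [rho(k) - sum_{j=1..k-1} phi_{k-1,j} rho(k-j)]
            / [1 - sum_{j=1..k-1} phi_{k-1,j} rho(j)],
  phi_{k,j} = phi_{k-1,j} - phi_{kk} phi_{k-1,k-j},  j = 1..k-1.
Step k = 1:
  phi_11 = rho(1) = -0.2902.
Step k = 2:
  phi_22 = [rho(2) - phi_11 rho(1)] / [1 - phi_11 rho(1)] = [-0.2515 - (-0.2902)(-0.2902)] / [1 - (-0.2902)(-0.2902)]
         = -0.33571604 / 0.91578396 = -0.366589.
  Update: phi_21 = phi_11 - phi_22 phi_11 = -0.2902 - (-0.366589)(-0.2902) = -0.396584.
Step k = 3:
  phi_33 = [rho(3) - phi_21 rho(2) - phi_22 rho(1)] / [1 - phi_21 rho(1) - phi_22 rho(2)]
    numerator   = 0.497 - (-0.396584)(-0.2515) - (-0.366589)(-0.2902) = 0.29087508
    denominator = 1 - (-0.396584)(-0.2902) - (-0.366589)(-0.2515) = 0.79271426
  phi_33 = 0.29087508 / 0.79271426 = 0.3669.
Therefore phi_{33} = 0.3669.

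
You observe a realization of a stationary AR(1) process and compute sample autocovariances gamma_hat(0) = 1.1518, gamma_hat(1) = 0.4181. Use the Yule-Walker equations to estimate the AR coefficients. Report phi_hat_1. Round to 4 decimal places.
\hat\phi_{1} = 0.3630

The Yule-Walker equations for an AR(p) process read, in matrix form,
  Gamma_p phi = r_p,   with   (Gamma_p)_{ij} = gamma(|i - j|),
                       (r_p)_i = gamma(i),   i,j = 1..p.
Substitute the sample gammas (Toeplitz matrix and right-hand side of size 1):
  Gamma_p = [[1.1518]]
  r_p     = [0.4181]
With p = 1 this is the single equation gamma(0) phi_1 = gamma(1):
  phi_hat_1 = gamma(1) / gamma(0) = 0.4181 / 1.1518 = 0.3630.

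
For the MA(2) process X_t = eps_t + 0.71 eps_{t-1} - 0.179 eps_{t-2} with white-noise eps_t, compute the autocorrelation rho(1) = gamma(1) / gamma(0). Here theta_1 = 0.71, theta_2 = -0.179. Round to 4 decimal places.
\rho(1) = 0.3795

For an MA(q) process with theta_0 = 1, the autocovariance is
  gamma(k) = sigma^2 * sum_{i=0..q-k} theta_i * theta_{i+k},
and rho(k) = gamma(k) / gamma(0). Sigma^2 cancels.
  numerator   = (1)*(0.71) + (0.71)*(-0.179) = 0.58291.
  denominator = (1)^2 + (0.71)^2 + (-0.179)^2 = 1.536141.
  rho(1) = 0.58291 / 1.536141 = 0.3795.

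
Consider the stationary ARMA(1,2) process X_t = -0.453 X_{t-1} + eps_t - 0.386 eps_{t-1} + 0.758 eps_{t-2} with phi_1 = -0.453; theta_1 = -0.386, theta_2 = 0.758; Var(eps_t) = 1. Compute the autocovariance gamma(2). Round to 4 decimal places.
\gamma(2) = 1.9050

Multiply the model equation by X_{t-k} and take expectations. With theta_0 = psi_0 = 1 and psi_j the MA(infinity) weights, this gives
  gamma(k) - sum_i phi_i gamma(k-i) = c_k,
  c_k = sigma^2 * sum_{j=k..q} theta_j psi_{j-k}   (c_k = 0 for k > q),
using gamma(-m) = gamma(m).
psi-weights needed (psi_j = theta_j + sum_i phi_i psi_{j-i}):
  psi_1 = theta_1 + phi_1 = -0.386 + (-0.453) = -0.839
  psi_2 = theta_2 + phi_1 psi_1 = 0.758 + (-0.453)(-0.839) = 1.138067
Right-hand sides:
  c_0 = sigma^2 (1 + theta_1 psi_1 + theta_2 psi_2) = 1 * (1 + (-0.386)(-0.839) + (0.758)(1.138067)) = 1 * 2.186509 = 2.186509
  c_1 = sigma^2 (theta_1 + theta_2 psi_1) = 1 * (-0.386 + (0.758)(-0.839)) = -1.021962
  c_2 = sigma^2 theta_2 = 1 * (0.758) = 0.758
Equations for k = 0 and k = 1 (AR order 1):
  gamma(0) = phi_1 gamma(1) + c_0
  gamma(1) = phi_1 gamma(0) + c_1
Substituting the second into the first: gamma(0) (1 - phi_1^2) = c_0 + phi_1 c_1, so
  gamma(0) = (c_0 + phi_1 c_1) / (1 - phi_1^2) = (2.186509 + (-0.453)(-1.021962)) / (1 - (-0.453)^2) = 2.649458 / 0.794791 = 3.333527.
  gamma(1) = phi_1 gamma(0) + c_1 = (-0.453)(3.333527) + (-1.021962) = -2.53205.
For k = 2: gamma(2) = phi_1 gamma(1) + c_2
  = (-0.453)(-2.53205) + (0.758) = 1.905019.
Therefore gamma(2) = 1.9050 (to 4 decimal places).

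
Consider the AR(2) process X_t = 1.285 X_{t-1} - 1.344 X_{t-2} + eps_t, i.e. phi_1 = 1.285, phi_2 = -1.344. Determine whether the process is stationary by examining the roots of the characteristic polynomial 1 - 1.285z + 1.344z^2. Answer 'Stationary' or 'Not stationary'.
\text{Not stationary}

The AR(p) characteristic polynomial is P(z) = 1 - 1.285z + 1.344z^2.
Stationarity requires all roots to lie outside the unit circle, i.e. |z| > 1 for every root.
Set 1 + (-1.285) z + (1.344) z^2 = 0, i.e. a z^2 + b z + c = 0 with a = 1.344, b = -1.285, c = 1.
Discriminant D = b^2 - 4ac = (-1.285)^2 - 4*(1.344)*1 = 1.651225 - (5.376) = -3.724775.
D < 0, so the roots are the complex-conjugate pair z = (-b +/- i sqrt(-D)) / (2a) = 0.4781 +/- 0.718i.
For a conjugate pair |z|^2 = z * conj(z) = (product of roots) = c/a = 1/(1.344) = 0.744048, so |z| = sqrt(0.744048) = 0.8626 for both roots.
Moduli of all roots: 0.8626, 0.8626.
All moduli strictly greater than 1? No.
Verdict: Not stationary.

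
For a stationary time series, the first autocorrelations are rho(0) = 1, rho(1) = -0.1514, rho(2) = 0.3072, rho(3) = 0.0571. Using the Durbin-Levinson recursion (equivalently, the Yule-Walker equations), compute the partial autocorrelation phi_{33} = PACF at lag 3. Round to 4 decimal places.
\phi_{33} = 0.1500

The PACF at lag k is phi_{kk}, the last component of the solution
to the Yule-Walker system G_k phi = r_k where
  (G_k)_{ij} = rho(|i - j|), (r_k)_i = rho(i), i,j = 1..k.
Equivalently, Durbin-Levinson gives phi_{kk} iteratively:
  phi_{11} = rho(1)
  phi_{kk} = [rho(k) - sum_{j=1..k-1} phi_{k-1,j} rho(k-j)]
            / [1 - sum_{j=1..k-1} phi_{k-1,j} rho(j)],
  phi_{k,j} = phi_{k-1,j} - phi_{kk} phi_{k-1,k-j},  j = 1..k-1.
Step k = 1:
  phi_11 = rho(1) = -0.1514.
Step k = 2:
  phi_22 = [rho(2) - phi_11 rho(1)] / [1 - phi_11 rho(1)] = [0.3072 - (-0.1514)(-0.1514)] / [1 - (-0.1514)(-0.1514)]
         = 0.28427804 / 0.97707804 = 0.290947.
  Update: phi_21 = phi_11 - phi_22 phi_11 = -0.1514 - (0.290947)(-0.1514) = -0.107351.
Step k = 3:
  phi_33 = [rho(3) - phi_21 rho(2) - phi_22 rho(1)] / [1 - phi_21 rho(1) - phi_22 rho(2)]
    numerator   = 0.0571 - (-0.107351)(0.3072) - (0.290947)(-0.1514) = 0.1341275
    denominator = 1 - (-0.107351)(-0.1514) - (0.290947)(0.3072) = 0.89436816
  phi_33 = 0.1341275 / 0.89436816 = 0.15.
Therefore phi_{33} = 0.1500.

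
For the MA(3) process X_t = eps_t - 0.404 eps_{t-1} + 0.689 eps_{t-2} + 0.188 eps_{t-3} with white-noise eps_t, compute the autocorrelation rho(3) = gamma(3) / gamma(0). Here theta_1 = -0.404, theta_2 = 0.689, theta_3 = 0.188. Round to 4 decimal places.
\rho(3) = 0.1124

For an MA(q) process with theta_0 = 1, the autocovariance is
  gamma(k) = sigma^2 * sum_{i=0..q-k} theta_i * theta_{i+k},
and rho(k) = gamma(k) / gamma(0). Sigma^2 cancels.
  numerator   = (1)*(0.188) = 0.188.
  denominator = (1)^2 + (-0.404)^2 + (0.689)^2 + (0.188)^2 = 1.673281.
  rho(3) = 0.188 / 1.673281 = 0.1124.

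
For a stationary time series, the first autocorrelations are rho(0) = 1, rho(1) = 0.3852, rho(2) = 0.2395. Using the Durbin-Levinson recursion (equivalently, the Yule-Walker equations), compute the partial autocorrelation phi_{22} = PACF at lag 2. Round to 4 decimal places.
\phi_{22} = 0.1070

The PACF at lag k is phi_{kk}, the last component of the solution
to the Yule-Walker system G_k phi = r_k where
  (G_k)_{ij} = rho(|i - j|), (r_k)_i = rho(i), i,j = 1..k.
Equivalently, Durbin-Levinson gives phi_{kk} iteratively:
  phi_{11} = rho(1)
  phi_{kk} = [rho(k) - sum_{j=1..k-1} phi_{k-1,j} rho(k-j)]
            / [1 - sum_{j=1..k-1} phi_{k-1,j} rho(j)],
  phi_{k,j} = phi_{k-1,j} - phi_{kk} phi_{k-1,k-j},  j = 1..k-1.
Step k = 1:
  phi_11 = rho(1) = 0.3852.
Step k = 2:
  phi_22 = [rho(2) - phi_11 rho(1)] / [1 - phi_11 rho(1)] = [0.2395 - (0.3852)(0.3852)] / [1 - (0.3852)(0.3852)]
         = 0.09112096 / 0.85162096 = 0.107.
Therefore phi_{22} = 0.1070.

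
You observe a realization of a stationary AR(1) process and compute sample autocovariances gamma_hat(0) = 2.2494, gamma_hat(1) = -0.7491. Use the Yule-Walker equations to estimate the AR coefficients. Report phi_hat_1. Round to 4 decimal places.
\hat\phi_{1} = -0.3330

The Yule-Walker equations for an AR(p) process read, in matrix form,
  Gamma_p phi = r_p,   with   (Gamma_p)_{ij} = gamma(|i - j|),
                       (r_p)_i = gamma(i),   i,j = 1..p.
Substitute the sample gammas (Toeplitz matrix and right-hand side of size 1):
  Gamma_p = [[2.2494]]
  r_p     = [-0.7491]
With p = 1 this is the single equation gamma(0) phi_1 = gamma(1):
  phi_hat_1 = gamma(1) / gamma(0) = -0.7491 / 2.2494 = -0.3330.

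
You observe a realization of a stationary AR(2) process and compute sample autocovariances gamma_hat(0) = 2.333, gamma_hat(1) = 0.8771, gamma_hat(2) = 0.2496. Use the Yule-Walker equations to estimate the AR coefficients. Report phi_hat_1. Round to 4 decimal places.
\hat\phi_{1} = 0.3910

The Yule-Walker equations for an AR(p) process read, in matrix form,
  Gamma_p phi = r_p,   with   (Gamma_p)_{ij} = gamma(|i - j|),
                       (r_p)_i = gamma(i),   i,j = 1..p.
Substitute the sample gammas (Toeplitz matrix and right-hand side of size 2):
  Gamma_p = [[2.333, 0.8771], [0.8771, 2.333]]
  r_p     = [0.8771, 0.2496]
Written out:
  2.333 phi_1 + 0.8771 phi_2 = 0.8771
  0.8771 phi_1 + 2.333 phi_2 = 0.2496
Solve by Cramer's rule:
  det = gamma(0)^2 - gamma(1)^2 = (2.333)^2 - (0.8771)^2 = 5.442889 - 0.76930441 = 4.67358459
  phi_hat_1 = [gamma(1) gamma(0) - gamma(1) gamma(2)] / det = [(0.8771)(2.333) - (0.8771)(0.2496)] / 4.67358459 = 1.82735014 / 4.67358459 = 0.391
  phi_hat_2 = [gamma(0) gamma(2) - gamma(1)^2] / det = [(2.333)(0.2496) - (0.8771)^2] / 4.67358459 = -0.18698761 / 4.67358459 = -0.04
So phi_hat = [0.3910, -0.0400].
Therefore phi_hat_1 = 0.3910.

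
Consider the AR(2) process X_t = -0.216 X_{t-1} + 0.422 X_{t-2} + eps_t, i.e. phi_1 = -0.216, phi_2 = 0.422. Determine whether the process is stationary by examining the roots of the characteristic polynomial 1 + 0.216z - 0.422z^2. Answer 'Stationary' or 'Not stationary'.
\text{Stationary}

The AR(p) characteristic polynomial is P(z) = 1 + 0.216z - 0.422z^2.
Stationarity requires all roots to lie outside the unit circle, i.e. |z| > 1 for every root.
Set 1 + (0.216) z + (-0.422) z^2 = 0, i.e. a z^2 + b z + c = 0 with a = -0.422, b = 0.216, c = 1.
Discriminant D = b^2 - 4ac = (0.216)^2 - 4*(-0.422)*1 = 0.046656 - (-1.688) = 1.734656.
D >= 0, so the roots are real: z = (-b +/- sqrt(D)) / (2a) = (-0.216 +/- 1.317063) / (-0.844).
  z_1 = (-0.216 + 1.317063) / (-0.844) = -1.3046,   |z_1| = 1.3046.
  z_2 = (-0.216 - 1.317063) / (-0.844) = 1.8164,   |z_2| = 1.8164.
Moduli of all roots: 1.3046, 1.8164.
All moduli strictly greater than 1? Yes.
Verdict: Stationary.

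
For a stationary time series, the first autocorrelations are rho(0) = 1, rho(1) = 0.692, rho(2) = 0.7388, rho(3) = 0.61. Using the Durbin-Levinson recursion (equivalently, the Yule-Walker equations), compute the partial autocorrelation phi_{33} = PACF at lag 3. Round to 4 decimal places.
\phi_{33} = 0.0220

The PACF at lag k is phi_{kk}, the last component of the solution
to the Yule-Walker system G_k phi = r_k where
  (G_k)_{ij} = rho(|i - j|), (r_k)_i = rho(i), i,j = 1..k.
Equivalently, Durbin-Levinson gives phi_{kk} iteratively:
  phi_{11} = rho(1)
  phi_{kk} = [rho(k) - sum_{j=1..k-1} phi_{k-1,j} rho(k-j)]
            / [1 - sum_{j=1..k-1} phi_{k-1,j} rho(j)],
  phi_{k,j} = phi_{k-1,j} - phi_{kk} phi_{k-1,k-j},  j = 1..k-1.
Step k = 1:
  phi_11 = rho(1) = 0.692.
Step k = 2:
  phi_22 = [rho(2) - phi_11 rho(1)] / [1 - phi_11 rho(1)] = [0.7388 - (0.692)(0.692)] / [1 - (0.692)(0.692)]
         = 0.259936 / 0.521136 = 0.498787.
  Update: phi_21 = phi_11 - phi_22 phi_11 = 0.692 - (0.498787)(0.692) = 0.346839.
Step k = 3:
  phi_33 = [rho(3) - phi_21 rho(2) - phi_22 rho(1)] / [1 - phi_21 rho(1) - phi_22 rho(2)]
    numerator   = 0.61 - (0.346839)(0.7388) - (0.498787)(0.692) = 0.0085944
    denominator = 1 - (0.346839)(0.692) - (0.498787)(0.7388) = 0.39148323
  phi_33 = 0.0085944 / 0.39148323 = 0.022.
Therefore phi_{33} = 0.0220.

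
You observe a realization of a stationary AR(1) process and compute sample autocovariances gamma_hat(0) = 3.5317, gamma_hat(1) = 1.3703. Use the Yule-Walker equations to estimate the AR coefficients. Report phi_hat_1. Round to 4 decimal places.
\hat\phi_{1} = 0.3880

The Yule-Walker equations for an AR(p) process read, in matrix form,
  Gamma_p phi = r_p,   with   (Gamma_p)_{ij} = gamma(|i - j|),
                       (r_p)_i = gamma(i),   i,j = 1..p.
Substitute the sample gammas (Toeplitz matrix and right-hand side of size 1):
  Gamma_p = [[3.5317]]
  r_p     = [1.3703]
With p = 1 this is the single equation gamma(0) phi_1 = gamma(1):
  phi_hat_1 = gamma(1) / gamma(0) = 1.3703 / 3.5317 = 0.3880.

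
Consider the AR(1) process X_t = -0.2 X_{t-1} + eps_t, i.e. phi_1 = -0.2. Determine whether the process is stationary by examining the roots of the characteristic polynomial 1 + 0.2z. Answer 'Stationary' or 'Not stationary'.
\text{Stationary}

The AR(p) characteristic polynomial is P(z) = 1 + 0.2z.
Stationarity requires all roots to lie outside the unit circle, i.e. |z| > 1 for every root.
This is linear in z: 1 + (0.2) z = 0  =>  z = -1/(0.2) = -5,  |z| = 5.
Moduli of all roots: 5.0000.
All moduli strictly greater than 1? Yes.
Verdict: Stationary.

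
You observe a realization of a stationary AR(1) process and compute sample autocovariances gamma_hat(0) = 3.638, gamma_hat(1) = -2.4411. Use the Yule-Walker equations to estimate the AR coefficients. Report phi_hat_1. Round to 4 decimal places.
\hat\phi_{1} = -0.6710

The Yule-Walker equations for an AR(p) process read, in matrix form,
  Gamma_p phi = r_p,   with   (Gamma_p)_{ij} = gamma(|i - j|),
                       (r_p)_i = gamma(i),   i,j = 1..p.
Substitute the sample gammas (Toeplitz matrix and right-hand side of size 1):
  Gamma_p = [[3.638]]
  r_p     = [-2.4411]
With p = 1 this is the single equation gamma(0) phi_1 = gamma(1):
  phi_hat_1 = gamma(1) / gamma(0) = -2.4411 / 3.638 = -0.6710.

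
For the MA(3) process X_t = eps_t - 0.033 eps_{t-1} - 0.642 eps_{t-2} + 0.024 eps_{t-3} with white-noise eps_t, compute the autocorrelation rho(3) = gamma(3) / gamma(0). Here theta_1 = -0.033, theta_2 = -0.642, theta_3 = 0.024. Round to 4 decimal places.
\rho(3) = 0.0170

For an MA(q) process with theta_0 = 1, the autocovariance is
  gamma(k) = sigma^2 * sum_{i=0..q-k} theta_i * theta_{i+k},
and rho(k) = gamma(k) / gamma(0). Sigma^2 cancels.
  numerator   = (1)*(0.024) = 0.024.
  denominator = (1)^2 + (-0.033)^2 + (-0.642)^2 + (0.024)^2 = 1.413829.
  rho(3) = 0.024 / 1.413829 = 0.0170.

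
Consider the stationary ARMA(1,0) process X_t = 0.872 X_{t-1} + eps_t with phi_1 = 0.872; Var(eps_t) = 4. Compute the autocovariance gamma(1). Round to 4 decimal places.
\gamma(1) = 14.5566

Multiply the model equation by X_{t-k} and take expectations. With theta_0 = psi_0 = 1 and psi_j the MA(infinity) weights, this gives
  gamma(k) - sum_i phi_i gamma(k-i) = c_k,
  c_k = sigma^2 * sum_{j=k..q} theta_j psi_{j-k}   (c_k = 0 for k > q),
using gamma(-m) = gamma(m).
Pure AR (q = 0): c_0 = sigma^2 = 4, c_k = 0 for k >= 1.
Equations for k = 0 and k = 1 (AR order 1):
  gamma(0) = phi_1 gamma(1) + c_0
  gamma(1) = phi_1 gamma(0) + c_1
Substituting the second into the first: gamma(0) (1 - phi_1^2) = c_0 + phi_1 c_1, so
  gamma(0) = c_0 / (1 - phi_1^2) = 4 / (1 - (0.872)^2) = 4 / 0.239616 = 16.693376.
  gamma(1) = phi_1 gamma(0) = (0.872)(16.693376) = 14.556624.
Therefore gamma(1) = 14.5566 (to 4 decimal places).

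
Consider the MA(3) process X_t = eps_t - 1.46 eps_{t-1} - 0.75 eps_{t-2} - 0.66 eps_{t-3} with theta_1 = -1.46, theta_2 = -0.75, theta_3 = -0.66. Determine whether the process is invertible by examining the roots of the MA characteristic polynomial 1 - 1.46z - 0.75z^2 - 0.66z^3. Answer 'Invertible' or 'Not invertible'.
\text{Not invertible}

The MA(q) characteristic polynomial is P(z) = 1 - 1.46z - 0.75z^2 - 0.66z^3.
Invertibility requires all roots to lie outside the unit circle, i.e. |z| > 1 for every root.
Degree 3: look for a simple real root z0 first, then factor out (1 - z/z0) and solve the remaining quadratic.
Testing z0 = 0.5: P(0.5) = 1 + (-1.46)(0.5) + (-0.75)(0.5)^2 + (-0.66)(0.5)^3
  = 1 + (-0.73) + (-0.1875) + (-0.0825) = 0.  So z_0 = 0.5 is a root, |z_0| = 0.5.
Divide out the factor (1 - 2 z) = (1 - z/z0) (since 1/z0 = 2):
  P(z) = (1 - 2 z)(1 + (0.54) z + (0.33) z^2)
  [check: z-coef 0.54 - (2) = -1.46; z^2-coef 0.33 - (2)(0.54) = -0.75; z^3-coef -(2)(0.33) = -0.66.]
Remaining roots from the quadratic factor 1 + (0.54) z + (0.33) z^2:
  Set 1 + (0.54) z + (0.33) z^2 = 0, i.e. a z^2 + b z + c = 0 with a = 0.33, b = 0.54, c = 1.
  Discriminant D = b^2 - 4ac = (0.54)^2 - 4*(0.33)*1 = 0.2916 - (1.32) = -1.0284.
  D < 0, so the roots are the complex-conjugate pair z = (-b +/- i sqrt(-D)) / (2a) = -0.8182 +/- 1.5365i.
  For a conjugate pair |z|^2 = z * conj(z) = (product of roots) = c/a = 1/(0.33) = 3.030303, so |z| = sqrt(3.030303) = 1.7408 for both roots.
Moduli of all roots: 0.5000, 1.7408, 1.7408.
All moduli strictly greater than 1? No.
Verdict: Not invertible.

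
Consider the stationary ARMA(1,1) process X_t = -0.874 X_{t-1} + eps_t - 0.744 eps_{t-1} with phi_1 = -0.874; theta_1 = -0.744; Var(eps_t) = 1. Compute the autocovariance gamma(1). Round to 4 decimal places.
\gamma(1) = -11.3081

Multiply the model equation by X_{t-k} and take expectations. With theta_0 = psi_0 = 1 and psi_j the MA(infinity) weights, this gives
  gamma(k) - sum_i phi_i gamma(k-i) = c_k,
  c_k = sigma^2 * sum_{j=k..q} theta_j psi_{j-k}   (c_k = 0 for k > q),
using gamma(-m) = gamma(m).
psi-weights needed (psi_j = theta_j + sum_i phi_i psi_{j-i}):
  psi_1 = theta_1 + phi_1 = -0.744 + (-0.874) = -1.618
Right-hand sides:
  c_0 = sigma^2 (1 + theta_1 psi_1) = 1 * (1 + (-0.744)(-1.618)) = 1 * 2.203792 = 2.203792
  c_1 = sigma^2 theta_1 = 1 * (-0.744) = -0.744
  c_2 = 0
Equations for k = 0 and k = 1 (AR order 1):
  gamma(0) = phi_1 gamma(1) + c_0
  gamma(1) = phi_1 gamma(0) + c_1
Substituting the second into the first: gamma(0) (1 - phi_1^2) = c_0 + phi_1 c_1, so
  gamma(0) = (c_0 + phi_1 c_1) / (1 - phi_1^2) = (2.203792 + (-0.874)(-0.744)) / (1 - (-0.874)^2) = 2.854048 / 0.236124 = 12.087073.
  gamma(1) = phi_1 gamma(0) + c_1 = (-0.874)(12.087073) + (-0.744) = -11.308102.
Therefore gamma(1) = -11.3081 (to 4 decimal places).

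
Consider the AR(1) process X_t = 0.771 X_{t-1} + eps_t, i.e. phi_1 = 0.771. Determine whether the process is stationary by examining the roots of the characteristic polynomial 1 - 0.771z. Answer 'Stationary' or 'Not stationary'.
\text{Stationary}

The AR(p) characteristic polynomial is P(z) = 1 - 0.771z.
Stationarity requires all roots to lie outside the unit circle, i.e. |z| > 1 for every root.
This is linear in z: 1 + (-0.771) z = 0  =>  z = -1/(-0.771) = 1.297017,  |z| = 1.297017.
Moduli of all roots: 1.2970.
All moduli strictly greater than 1? Yes.
Verdict: Stationary.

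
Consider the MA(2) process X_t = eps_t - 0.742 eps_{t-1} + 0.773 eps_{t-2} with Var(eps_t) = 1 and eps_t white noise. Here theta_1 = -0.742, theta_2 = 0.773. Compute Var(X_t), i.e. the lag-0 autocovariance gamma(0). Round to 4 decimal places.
\gamma(0) = 2.1481

For an MA(q) process X_t = eps_t + sum_i theta_i eps_{t-i} with
Var(eps_t) = sigma^2, the variance is
  gamma(0) = sigma^2 * (1 + sum_i theta_i^2).
  sum_i theta_i^2 = (-0.742)^2 + (0.773)^2 = 0.550564 + 0.597529 = 1.148093.
  gamma(0) = 1 * (1 + 1.148093) = 1 * 2.148093 = 2.148093, which rounds to 2.1481.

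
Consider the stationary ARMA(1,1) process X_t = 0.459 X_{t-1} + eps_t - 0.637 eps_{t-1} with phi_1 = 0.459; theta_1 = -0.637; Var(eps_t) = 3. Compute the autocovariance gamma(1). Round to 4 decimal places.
\gamma(1) = -0.4787

Multiply the model equation by X_{t-k} and take expectations. With theta_0 = psi_0 = 1 and psi_j the MA(infinity) weights, this gives
  gamma(k) - sum_i phi_i gamma(k-i) = c_k,
  c_k = sigma^2 * sum_{j=k..q} theta_j psi_{j-k}   (c_k = 0 for k > q),
using gamma(-m) = gamma(m).
psi-weights needed (psi_j = theta_j + sum_i phi_i psi_{j-i}):
  psi_1 = theta_1 + phi_1 = -0.637 + (0.459) = -0.178
Right-hand sides:
  c_0 = sigma^2 (1 + theta_1 psi_1) = 3 * (1 + (-0.637)(-0.178)) = 3 * 1.113386 = 3.340158
  c_1 = sigma^2 theta_1 = 3 * (-0.637) = -1.911
  c_2 = 0
Equations for k = 0 and k = 1 (AR order 1):
  gamma(0) = phi_1 gamma(1) + c_0
  gamma(1) = phi_1 gamma(0) + c_1
Substituting the second into the first: gamma(0) (1 - phi_1^2) = c_0 + phi_1 c_1, so
  gamma(0) = (c_0 + phi_1 c_1) / (1 - phi_1^2) = (3.340158 + (0.459)(-1.911)) / (1 - (0.459)^2) = 2.463009 / 0.789319 = 3.120423.
  gamma(1) = phi_1 gamma(0) + c_1 = (0.459)(3.120423) + (-1.911) = -0.478726.
Therefore gamma(1) = -0.4787 (to 4 decimal places).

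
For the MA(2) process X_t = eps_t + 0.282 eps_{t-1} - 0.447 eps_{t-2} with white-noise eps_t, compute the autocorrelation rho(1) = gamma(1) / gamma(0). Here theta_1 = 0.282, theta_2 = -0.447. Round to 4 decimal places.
\rho(1) = 0.1219

For an MA(q) process with theta_0 = 1, the autocovariance is
  gamma(k) = sigma^2 * sum_{i=0..q-k} theta_i * theta_{i+k},
and rho(k) = gamma(k) / gamma(0). Sigma^2 cancels.
  numerator   = (1)*(0.282) + (0.282)*(-0.447) = 0.155946.
  denominator = (1)^2 + (0.282)^2 + (-0.447)^2 = 1.279333.
  rho(1) = 0.155946 / 1.279333 = 0.1219.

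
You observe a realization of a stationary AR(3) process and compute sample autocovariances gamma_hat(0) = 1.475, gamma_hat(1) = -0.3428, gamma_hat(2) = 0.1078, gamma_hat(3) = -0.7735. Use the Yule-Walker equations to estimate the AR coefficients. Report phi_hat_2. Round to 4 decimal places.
\hat\phi_{2} = -0.1010

The Yule-Walker equations for an AR(p) process read, in matrix form,
  Gamma_p phi = r_p,   with   (Gamma_p)_{ij} = gamma(|i - j|),
                       (r_p)_i = gamma(i),   i,j = 1..p.
Substitute the sample gammas (Toeplitz matrix and right-hand side of size 3):
  Gamma_p = [[1.475, -0.3428, 0.1078], [-0.3428, 1.475, -0.3428], [0.1078, -0.3428, 1.475]]
  r_p     = [-0.3428, 0.1078, -0.7735]
Written out (R1..R3):
  (R1) 1.475 phi_1 - 0.3428 phi_2 + 0.1078 phi_3 = -0.3428
  (R2) -0.3428 phi_1 + 1.475 phi_2 - 0.3428 phi_3 = 0.1078
  (R3) 0.1078 phi_1 - 0.3428 phi_2 + 1.475 phi_3 = -0.7735
Gaussian elimination:
  R2 <- R2 - (-0.3428/1.475) R1 = R2 - (-0.232407) R1:  1.395331 phi_2 - 0.317747 phi_3 = 0.028131
  R3 <- R3 - (0.1078/1.475) R1 = R3 - (0.073085) R1:  -0.317747 phi_2 + 1.467121 phi_3 = -0.748447
  R3 <- R3 - (-0.317747/1.395331) R2 = R3 - (-0.227721) R2:  1.394764 phi_3 = -0.742041
Back-substitution:
  phi_hat_3 = -0.742041 / 1.394764 = -0.532019
  phi_hat_2 = (0.028131 - (-0.317747)(-0.532019)) / 1.395331 = -0.100991
  phi_hat_1 = (-0.3428 - (-0.3428)(-0.100991) - (0.1078)(-0.532019)) / 1.475 = -0.216995
So phi_hat = [-0.2170, -0.1010, -0.5320].
Therefore phi_hat_2 = -0.1010.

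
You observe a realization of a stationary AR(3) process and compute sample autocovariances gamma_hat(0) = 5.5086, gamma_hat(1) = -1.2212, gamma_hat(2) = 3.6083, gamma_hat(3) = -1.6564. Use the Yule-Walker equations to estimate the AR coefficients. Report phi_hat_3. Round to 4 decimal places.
\hat\phi_{3} = -0.1890

The Yule-Walker equations for an AR(p) process read, in matrix form,
  Gamma_p phi = r_p,   with   (Gamma_p)_{ij} = gamma(|i - j|),
                       (r_p)_i = gamma(i),   i,j = 1..p.
Substitute the sample gammas (Toeplitz matrix and right-hand side of size 3):
  Gamma_p = [[5.5086, -1.2212, 3.6083], [-1.2212, 5.5086, -1.2212], [3.6083, -1.2212, 5.5086]]
  r_p     = [-1.2212, 3.6083, -1.6564]
Written out (R1..R3):
  (R1) 5.5086 phi_1 - 1.2212 phi_2 + 3.6083 phi_3 = -1.2212
  (R2) -1.2212 phi_1 + 5.5086 phi_2 - 1.2212 phi_3 = 3.6083
  (R3) 3.6083 phi_1 - 1.2212 phi_2 + 5.5086 phi_3 = -1.6564
Gaussian elimination:
  R2 <- R2 - (-1.2212/5.5086) R1 = R2 - (-0.22169) R1:  5.237873 phi_2 - 0.421277 phi_3 = 3.337573
  R3 <- R3 - (3.6083/5.5086) R1 = R3 - (0.65503) R1:  -0.421277 phi_2 + 3.145054 phi_3 = -0.856477
  R3 <- R3 - (-0.421277/5.237873) R2 = R3 - (-0.080429) R2:  3.111171 phi_3 = -0.588039
Back-substitution:
  phi_hat_3 = -0.588039 / 3.111171 = -0.189009
  phi_hat_2 = (3.337573 - (-0.421277)(-0.189009)) / 5.237873 = 0.621998
  phi_hat_1 = (-1.2212 - (-1.2212)(0.621998) - (3.6083)(-0.189009)) / 5.5086 = 0.040007
So phi_hat = [0.0400, 0.6220, -0.1890].
Therefore phi_hat_3 = -0.1890.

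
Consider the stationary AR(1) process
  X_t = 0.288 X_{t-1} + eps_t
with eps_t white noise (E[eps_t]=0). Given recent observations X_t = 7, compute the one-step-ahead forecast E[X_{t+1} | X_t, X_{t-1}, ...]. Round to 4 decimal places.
E[X_{t+1} \mid \mathcal F_t] = 2.0160

For an AR(p) model X_t = c + sum_i phi_i X_{t-i} + eps_t, the
one-step-ahead conditional mean is
  E[X_{t+1} | X_t, ...] = c + sum_i phi_i X_{t+1-i}.
Substitute known values:
  E[X_{t+1} | ...] = (0.288) * (7)
                   = 2.0160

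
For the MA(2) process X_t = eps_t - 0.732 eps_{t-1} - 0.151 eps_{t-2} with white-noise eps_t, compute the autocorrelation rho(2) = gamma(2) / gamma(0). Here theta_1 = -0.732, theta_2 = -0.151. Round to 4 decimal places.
\rho(2) = -0.0969

For an MA(q) process with theta_0 = 1, the autocovariance is
  gamma(k) = sigma^2 * sum_{i=0..q-k} theta_i * theta_{i+k},
and rho(k) = gamma(k) / gamma(0). Sigma^2 cancels.
  numerator   = (1)*(-0.151) = -0.151.
  denominator = (1)^2 + (-0.732)^2 + (-0.151)^2 = 1.558625.
  rho(2) = -0.151 / 1.558625 = -0.0969.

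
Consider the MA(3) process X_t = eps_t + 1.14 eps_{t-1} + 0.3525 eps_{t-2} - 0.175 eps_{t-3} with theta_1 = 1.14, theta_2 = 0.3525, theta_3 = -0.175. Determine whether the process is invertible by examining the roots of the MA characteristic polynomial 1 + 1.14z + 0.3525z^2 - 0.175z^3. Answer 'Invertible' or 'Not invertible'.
\text{Invertible}

The MA(q) characteristic polynomial is P(z) = 1 + 1.14z + 0.3525z^2 - 0.175z^3.
Invertibility requires all roots to lie outside the unit circle, i.e. |z| > 1 for every root.
Degree 3: look for a simple real root z0 first, then factor out (1 - z/z0) and solve the remaining quadratic.
Testing z0 = 4: P(4) = 1 + (1.14)(4) + (0.3525)(4)^2 + (-0.175)(4)^3
  = 1 + (4.56) + (5.64) + (-11.2) = 0.  So z_0 = 4 is a root, |z_0| = 4.
Divide out the factor (1 - 0.25 z) = (1 - z/z0) (since 1/z0 = 0.25):
  P(z) = (1 - 0.25 z)(1 + (1.39) z + (0.7) z^2)
  [check: z-coef 1.39 - (0.25) = 1.14; z^2-coef 0.7 - (0.25)(1.39) = 0.3525; z^3-coef -(0.25)(0.7) = -0.175.]
Remaining roots from the quadratic factor 1 + (1.39) z + (0.7) z^2:
  Set 1 + (1.39) z + (0.7) z^2 = 0, i.e. a z^2 + b z + c = 0 with a = 0.7, b = 1.39, c = 1.
  Discriminant D = b^2 - 4ac = (1.39)^2 - 4*(0.7)*1 = 1.9321 - (2.8) = -0.8679.
  D < 0, so the roots are the complex-conjugate pair z = (-b +/- i sqrt(-D)) / (2a) = -0.9929 +/- 0.6654i.
  For a conjugate pair |z|^2 = z * conj(z) = (product of roots) = c/a = 1/(0.7) = 1.428571, so |z| = sqrt(1.428571) = 1.1952 for both roots.
Moduli of all roots: 4.0000, 1.1952, 1.1952.
All moduli strictly greater than 1? Yes.
Verdict: Invertible.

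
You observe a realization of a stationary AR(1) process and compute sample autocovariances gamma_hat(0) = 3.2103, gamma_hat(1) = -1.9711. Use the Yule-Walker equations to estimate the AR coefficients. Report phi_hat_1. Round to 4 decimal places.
\hat\phi_{1} = -0.6140

The Yule-Walker equations for an AR(p) process read, in matrix form,
  Gamma_p phi = r_p,   with   (Gamma_p)_{ij} = gamma(|i - j|),
                       (r_p)_i = gamma(i),   i,j = 1..p.
Substitute the sample gammas (Toeplitz matrix and right-hand side of size 1):
  Gamma_p = [[3.2103]]
  r_p     = [-1.9711]
With p = 1 this is the single equation gamma(0) phi_1 = gamma(1):
  phi_hat_1 = gamma(1) / gamma(0) = -1.9711 / 3.2103 = -0.6140.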